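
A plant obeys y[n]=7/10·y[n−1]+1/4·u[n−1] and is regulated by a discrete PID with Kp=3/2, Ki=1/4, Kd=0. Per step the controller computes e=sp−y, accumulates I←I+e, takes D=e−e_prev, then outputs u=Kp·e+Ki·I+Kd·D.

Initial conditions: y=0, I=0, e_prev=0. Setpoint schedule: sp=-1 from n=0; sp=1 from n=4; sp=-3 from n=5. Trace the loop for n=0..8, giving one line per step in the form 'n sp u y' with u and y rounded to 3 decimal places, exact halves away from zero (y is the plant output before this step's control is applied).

0 -1 -1.750 0.000
1 -1 -1.234 -0.438
2 -1 -1.065 -0.615
3 -1 -1.018 -0.697
4 1 2.486 -0.742
5 -3 -5.556 0.102
6 -3 -3.847 -1.318
7 -3 -3.276 -1.884
8 -3 -3.111 -2.138

(exact arithmetic carried between steps; '≈' marks a value shown rounded to 6 d.p. or computed from one; I and e_prev carry over from the previous line; the table rounds u and y to 3 d.p., halves away from zero)
n=0: y=0, sp=-1, e=sp−y=-1; I=-1, D=e−e_prev=-1; u=3/2·(-1)+1/4·(-1)+0·(-1)=-1.75; next y=7/10·0+1/4·(-1.75)=-0.4375
n=1: y=-0.4375, sp=-1, e=sp−y=-0.5625; I=-1.5625, D=e−e_prev=0.4375; u=3/2·(-0.5625)+1/4·(-1.5625)+0·0.4375=-1.234375; next y=7/10·(-0.4375)+1/4·(-1.234375)≈-0.614844
n=2: y≈-0.614844, sp=-1, e=sp−y≈-0.385156; I≈-1.947656, D=e−e_prev≈0.177344; u=3/2·(-0.385156)+1/4·(-1.947656)+0·0.177344≈-1.064648; next y=7/10·(-0.614844)+1/4·(-1.064648)≈-0.696553
n=3: y≈-0.696553, sp=-1, e=sp−y≈-0.303447; I≈-2.251104, D=e−e_prev≈0.081709; u=3/2·(-0.303447)+1/4·(-2.251104)+0·0.081709≈-1.017947; next y=7/10·(-0.696553)+1/4·(-1.017947)≈-0.742074
n=4: y≈-0.742074, sp=1, e=sp−y≈1.742074; I≈-0.509030, D=e−e_prev≈2.045521; u=3/2·1.742074+1/4·(-0.509030)+0·2.045521≈2.485853; next y=7/10·(-0.742074)+1/4·2.485853≈0.102012
n=5: y≈0.102012, sp=-3, e=sp−y≈-3.102012; I≈-3.611042, D=e−e_prev≈-4.844085; u=3/2·(-3.102012)+1/4·(-3.611042)+0·(-4.844085)≈-5.555778; next y=7/10·0.102012+1/4·(-5.555778)≈-1.317536
n=6: y≈-1.317536, sp=-3, e=sp−y≈-1.682464; I≈-5.293505, D=e−e_prev≈1.419548; u=3/2·(-1.682464)+1/4·(-5.293505)+0·1.419548≈-3.847072; next y=7/10·(-1.317536)+1/4·(-3.847072)≈-1.884043
n=7: y≈-1.884043, sp=-3, e=sp−y≈-1.115957; I≈-6.409462, D=e−e_prev≈0.566507; u=3/2·(-1.115957)+1/4·(-6.409462)+0·0.566507≈-3.276300; next y=7/10·(-1.884043)+1/4·(-3.276300)≈-2.137905
n=8: y≈-2.137905, sp=-3, e=sp−y≈-0.862095; I≈-7.271556, D=e−e_prev≈0.253862; u=3/2·(-0.862095)+1/4·(-7.271556)+0·0.253862≈-3.111031; next y=7/10·(-2.137905)+1/4·(-3.111031)≈-2.274292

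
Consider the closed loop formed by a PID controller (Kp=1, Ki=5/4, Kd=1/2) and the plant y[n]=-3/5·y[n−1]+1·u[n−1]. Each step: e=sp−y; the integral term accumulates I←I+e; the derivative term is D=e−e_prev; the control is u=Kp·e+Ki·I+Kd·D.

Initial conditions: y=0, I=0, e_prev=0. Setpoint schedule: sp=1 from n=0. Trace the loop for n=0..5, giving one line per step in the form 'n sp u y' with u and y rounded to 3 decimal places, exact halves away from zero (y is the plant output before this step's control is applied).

0 1 2.750 0.000
1 1 -4.063 2.750
2 1 18.397 -5.713
3 1 -53.170 21.824
4 1 176.813 -66.265
5 1 -560.951 216.572

(exact arithmetic carried between steps; '≈' marks a value shown rounded to 6 d.p. or computed from one; I and e_prev carry over from the previous line; the table rounds u and y to 3 d.p., halves away from zero)
n=0: y=0, sp=1, e=sp−y=1; I=1, D=e−e_prev=1; u=1·1+5/4·1+1/2·1=2.75; next y=-3/5·0+1·2.75=2.75
n=1: y=2.75, sp=1, e=sp−y=-1.75; I=-0.75, D=e−e_prev=-2.75; u=1·(-1.75)+5/4·(-0.75)+1/2·(-2.75)=-4.0625; next y=-3/5·2.75+1·(-4.0625)=-5.7125
n=2: y=-5.7125, sp=1, e=sp−y=6.7125; I=5.9625, D=e−e_prev=8.4625; u=1·6.7125+5/4·5.9625+1/2·8.4625=18.396875; next y=-3/5·(-5.7125)+1·18.396875=21.824375
n=3: y=21.824375, sp=1, e=sp−y=-20.824375; I=-14.861875, D=e−e_prev=-27.536875; u=1·(-20.824375)+5/4·(-14.861875)+1/2·(-27.536875)≈-53.170156; next y=-3/5·21.824375+1·(-53.170156)≈-66.264781
n=4: y≈-66.264781, sp=1, e=sp−y≈67.264781; I≈52.402906, D=e−e_prev≈88.089156; u=1·67.264781+5/4·52.402906+1/2·88.089156≈176.812992; next y=-3/5·(-66.264781)+1·176.812992≈216.571861
n=5: y≈216.571861, sp=1, e=sp−y≈-215.571861; I≈-163.168955, D=e−e_prev≈-282.836642; u=1·(-215.571861)+5/4·(-163.168955)+1/2·(-282.836642)≈-560.951375; next y=-3/5·216.571861+1·(-560.951375)≈-690.894492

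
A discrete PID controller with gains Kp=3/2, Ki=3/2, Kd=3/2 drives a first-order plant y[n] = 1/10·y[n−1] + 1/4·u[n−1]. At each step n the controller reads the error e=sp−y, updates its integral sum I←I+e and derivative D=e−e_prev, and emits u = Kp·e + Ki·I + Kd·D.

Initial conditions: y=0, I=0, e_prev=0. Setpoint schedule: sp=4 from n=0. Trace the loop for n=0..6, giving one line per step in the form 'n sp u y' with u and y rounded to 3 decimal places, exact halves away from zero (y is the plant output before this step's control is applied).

0 4 18.000 0.000
1 4 -2.250 4.500
2 4 24.506 -0.113
3 4 -4.269 6.115
4 4 31.469 -0.456
5 4 -8.952 7.822
6 4 39.481 -1.456

(exact arithmetic carried between steps; '≈' marks a value shown rounded to 6 d.p. or computed from one; I and e_prev carry over from the previous line; the table rounds u and y to 3 d.p., halves away from zero)
n=0: y=0, sp=4, e=sp−y=4; I=4, D=e−e_prev=4; u=3/2·4+3/2·4+3/2·4=18; next y=1/10·0+1/4·18=4.5
n=1: y=4.5, sp=4, e=sp−y=-0.5; I=3.5, D=e−e_prev=-4.5; u=3/2·(-0.5)+3/2·3.5+3/2·(-4.5)=-2.25; next y=1/10·4.5+1/4·(-2.25)=-0.1125
n=2: y=-0.1125, sp=4, e=sp−y=4.1125; I=7.6125, D=e−e_prev=4.6125; u=3/2·4.1125+3/2·7.6125+3/2·4.6125=24.50625; next y=1/10·(-0.1125)+1/4·24.50625≈6.115313
n=3: y≈6.115313, sp=4, e=sp−y≈-2.115313; I≈5.497188, D=e−e_prev≈-6.227813; u=3/2·(-2.115313)+3/2·5.497188+3/2·(-6.227813)≈-4.268906; next y=1/10·6.115313+1/4·(-4.268906)≈-0.455695
n=4: y≈-0.455695, sp=4, e=sp−y≈4.455695; I≈9.952883, D=e−e_prev≈6.571008; u=3/2·4.455695+3/2·9.952883+3/2·6.571008≈31.469379; next y=1/10·(-0.455695)+1/4·31.469379≈7.821775
n=5: y≈7.821775, sp=4, e=sp−y≈-3.821775; I≈6.131108, D=e−e_prev≈-8.277471; u=3/2·(-3.821775)+3/2·6.131108+3/2·(-8.277471)≈-8.952207; next y=1/10·7.821775+1/4·(-8.952207)≈-1.455874
n=6: y≈-1.455874, sp=4, e=sp−y≈5.455874; I≈11.586982, D=e−e_prev≈9.277649; u=3/2·5.455874+3/2·11.586982+3/2·9.277649≈39.480758; next y=1/10·(-1.455874)+1/4·39.480758≈9.724602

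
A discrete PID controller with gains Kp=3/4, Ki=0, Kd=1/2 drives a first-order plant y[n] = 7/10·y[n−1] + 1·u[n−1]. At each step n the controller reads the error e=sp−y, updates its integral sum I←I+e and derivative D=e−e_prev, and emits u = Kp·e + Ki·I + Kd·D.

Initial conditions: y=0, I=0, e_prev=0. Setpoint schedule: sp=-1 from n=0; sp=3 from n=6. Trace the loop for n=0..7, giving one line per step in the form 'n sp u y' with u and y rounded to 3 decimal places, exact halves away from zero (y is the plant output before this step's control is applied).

(exact arithmetic carried between steps; '≈' marks a value shown rounded to 6 d.p. or computed from one; I and e_prev carry over from the previous line; the table rounds u and y to 3 d.p., halves away from zero)
n=0: y=0, sp=-1, e=sp−y=-1; I=-1, D=e−e_prev=-1; u=3/4·(-1)+0·(-1)+1/2·(-1)=-1.25; next y=7/10·0+1·(-1.25)=-1.25
n=1: y=-1.25, sp=-1, e=sp−y=0.25; I=-0.75, D=e−e_prev=1.25; u=3/4·0.25+0·(-0.75)+1/2·1.25=0.8125; next y=7/10·(-1.25)+1·0.8125=-0.0625
n=2: y=-0.0625, sp=-1, e=sp−y=-0.9375; I=-1.6875, D=e−e_prev=-1.1875; u=3/4·(-0.9375)+0·(-1.6875)+1/2·(-1.1875)=-1.296875; next y=7/10·(-0.0625)+1·(-1.296875)=-1.340625
n=3: y=-1.340625, sp=-1, e=sp−y=0.340625; I=-1.346875, D=e−e_prev=1.278125; u=3/4·0.340625+0·(-1.346875)+1/2·1.278125≈0.894531; next y=7/10·(-1.340625)+1·0.894531≈-0.043906
n=4: y≈-0.043906, sp=-1, e=sp−y≈-0.956094; I≈-2.302969, D=e−e_prev≈-1.296719; u=3/4·(-0.956094)+0·(-2.302969)+1/2·(-1.296719)≈-1.365430; next y=7/10·(-0.043906)+1·(-1.365430)≈-1.396164
n=5: y≈-1.396164, sp=-1, e=sp−y≈0.396164; I≈-1.906805, D=e−e_prev≈1.352258; u=3/4·0.396164+0·(-1.906805)+1/2·1.352258≈0.973252; next y=7/10·(-1.396164)+1·0.973252≈-0.004063
n=6: y≈-0.004063, sp=3, e=sp−y≈3.004063; I≈1.097258, D=e−e_prev≈2.607899; u=3/4·3.004063+0·1.097258+1/2·2.607899≈3.556997; next y=7/10·(-0.004063)+1·3.556997≈3.554153
n=7: y≈3.554153, sp=3, e=sp−y≈-0.554153; I≈0.543106, D=e−e_prev≈-3.558215; u=3/4·(-0.554153)+0·0.543106+1/2·(-3.558215)≈-2.194722; next y=7/10·3.554153+1·(-2.194722)≈0.293185

0 -1 -1.250 0.000
1 -1 0.813 -1.250
2 -1 -1.297 -0.063
3 -1 0.895 -1.341
4 -1 -1.365 -0.044
5 -1 0.973 -1.396
6 3 3.557 -0.004
7 3 -2.195 3.554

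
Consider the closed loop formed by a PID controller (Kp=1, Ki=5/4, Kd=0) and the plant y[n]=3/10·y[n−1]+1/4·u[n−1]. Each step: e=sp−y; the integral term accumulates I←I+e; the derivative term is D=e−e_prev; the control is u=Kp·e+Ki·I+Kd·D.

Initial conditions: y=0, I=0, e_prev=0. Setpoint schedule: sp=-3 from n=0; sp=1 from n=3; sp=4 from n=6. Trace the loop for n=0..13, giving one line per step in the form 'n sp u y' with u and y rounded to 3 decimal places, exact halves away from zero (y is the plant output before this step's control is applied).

(exact arithmetic carried between steps; '≈' marks a value shown rounded to 6 d.p. or computed from one; I and e_prev carry over from the previous line; the table rounds u and y to 3 d.p., halves away from zero)
n=0: y=0, sp=-3, e=sp−y=-3; I=-3, D=e−e_prev=-3; u=1·(-3)+5/4·(-3)+0·(-3)=-6.75; next y=3/10·0+1/4·(-6.75)=-1.6875
n=1: y=-1.6875, sp=-3, e=sp−y=-1.3125; I=-4.3125, D=e−e_prev=1.6875; u=1·(-1.3125)+5/4·(-4.3125)+0·1.6875=-6.703125; next y=3/10·(-1.6875)+1/4·(-6.703125)≈-2.182031
n=2: y≈-2.182031, sp=-3, e=sp−y≈-0.817969; I≈-5.130469, D=e−e_prev≈0.494531; u=1·(-0.817969)+5/4·(-5.130469)+0·0.494531≈-7.231055; next y=3/10·(-2.182031)+1/4·(-7.231055)≈-2.462373
n=3: y≈-2.462373, sp=1, e=sp−y≈3.462373; I≈-1.668096, D=e−e_prev≈4.280342; u=1·3.462373+5/4·(-1.668096)+0·4.280342≈1.377253; next y=3/10·(-2.462373)+1/4·1.377253≈-0.394399
n=4: y≈-0.394399, sp=1, e=sp−y≈1.394399; I≈-0.273697, D=e−e_prev≈-2.067974; u=1·1.394399+5/4·(-0.273697)+0·(-2.067974)≈1.052277; next y=3/10·(-0.394399)+1/4·1.052277≈0.144750
n=5: y≈0.144750, sp=1, e=sp−y≈0.855250; I≈0.581553, D=e−e_prev≈-0.539148; u=1·0.855250+5/4·0.581553+0·(-0.539148)≈1.582192; next y=3/10·0.144750+1/4·1.582192≈0.438973
n=6: y≈0.438973, sp=4, e=sp−y≈3.561027; I≈4.142580, D=e−e_prev≈2.705777; u=1·3.561027+5/4·4.142580+0·2.705777≈8.739253; next y=3/10·0.438973+1/4·8.739253≈2.316505
n=7: y≈2.316505, sp=4, e=sp−y≈1.683495; I≈5.826075, D=e−e_prev≈-1.877532; u=1·1.683495+5/4·5.826075+0·(-1.877532)≈8.966089; next y=3/10·2.316505+1/4·8.966089≈2.936474
n=8: y≈2.936474, sp=4, e=sp−y≈1.063526; I≈6.889602, D=e−e_prev≈-0.619969; u=1·1.063526+5/4·6.889602+0·(-0.619969)≈9.675528; next y=3/10·2.936474+1/4·9.675528≈3.299824
n=9: y≈3.299824, sp=4, e=sp−y≈0.700176; I≈7.589777, D=e−e_prev≈-0.363350; u=1·0.700176+5/4·7.589777+0·(-0.363350)≈10.187398; next y=3/10·3.299824+1/4·10.187398≈3.536797
n=10: y≈3.536797, sp=4, e=sp−y≈0.463203; I≈8.052981, D=e−e_prev≈-0.236972; u=1·0.463203+5/4·8.052981+0·(-0.236972)≈10.529429; next y=3/10·3.536797+1/4·10.529429≈3.693396
n=11: y≈3.693396, sp=4, e=sp−y≈0.306604; I≈8.359584, D=e−e_prev≈-0.156600; u=1·0.306604+5/4·8.359584+0·(-0.156600)≈10.756084; next y=3/10·3.693396+1/4·10.756084≈3.797040
n=12: y≈3.797040, sp=4, e=sp−y≈0.202960; I≈8.562544, D=e−e_prev≈-0.103644; u=1·0.202960+5/4·8.562544+0·(-0.103644)≈10.906141; next y=3/10·3.797040+1/4·10.906141≈3.865647
n=13: y≈3.865647, sp=4, e=sp−y≈0.134353; I≈8.696897, D=e−e_prev≈-0.068607; u=1·0.134353+5/4·8.696897+0·(-0.068607)≈11.005475; next y=3/10·3.865647+1/4·11.005475≈3.911063

0 -3 -6.750 0.000
1 -3 -6.703 -1.688
2 -3 -7.231 -2.182
3 1 1.377 -2.462
4 1 1.052 -0.394
5 1 1.582 0.145
6 4 8.739 0.439
7 4 8.966 2.317
8 4 9.676 2.936
9 4 10.187 3.300
10 4 10.529 3.537
11 4 10.756 3.693
12 4 10.906 3.797
13 4 11.005 3.866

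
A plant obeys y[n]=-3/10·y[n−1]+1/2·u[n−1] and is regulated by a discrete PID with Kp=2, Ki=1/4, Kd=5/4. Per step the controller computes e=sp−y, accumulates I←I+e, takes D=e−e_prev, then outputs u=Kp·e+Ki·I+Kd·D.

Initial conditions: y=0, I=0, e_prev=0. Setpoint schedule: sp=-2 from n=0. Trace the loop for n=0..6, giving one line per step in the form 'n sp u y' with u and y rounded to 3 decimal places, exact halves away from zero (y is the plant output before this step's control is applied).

0 -2 -7.000 0.000
1 -2 7.250 -3.500
2 -2 -25.363 4.675
3 -2 48.843 -14.084
4 -2 -121.141 28.647
5 -2 266.949 -69.164
6 -2 -620.383 154.224

(exact arithmetic carried between steps; '≈' marks a value shown rounded to 6 d.p. or computed from one; I and e_prev carry over from the previous line; the table rounds u and y to 3 d.p., halves away from zero)
n=0: y=0, sp=-2, e=sp−y=-2; I=-2, D=e−e_prev=-2; u=2·(-2)+1/4·(-2)+5/4·(-2)=-7; next y=-3/10·0+1/2·(-7)=-3.5
n=1: y=-3.5, sp=-2, e=sp−y=1.5; I=-0.5, D=e−e_prev=3.5; u=2·1.5+1/4·(-0.5)+5/4·3.5=7.25; next y=-3/10·(-3.5)+1/2·7.25=4.675
n=2: y=4.675, sp=-2, e=sp−y=-6.675; I=-7.175, D=e−e_prev=-8.175; u=2·(-6.675)+1/4·(-7.175)+5/4·(-8.175)=-25.3625; next y=-3/10·4.675+1/2·(-25.3625)=-14.08375
n=3: y=-14.08375, sp=-2, e=sp−y=12.08375; I=4.90875, D=e−e_prev=18.75875; u=2·12.08375+1/4·4.90875+5/4·18.75875=48.843125; next y=-3/10·(-14.08375)+1/2·48.843125≈28.646688
n=4: y≈28.646688, sp=-2, e=sp−y≈-30.646688; I≈-25.737938, D=e−e_prev≈-42.730438; u=2·(-30.646688)+1/4·(-25.737938)+5/4·(-42.730438)≈-121.140906; next y=-3/10·28.646688+1/2·(-121.140906)≈-69.164459
n=5: y≈-69.164459, sp=-2, e=sp−y≈67.164459; I≈41.426522, D=e−e_prev≈97.811147; u=2·67.164459+1/4·41.426522+5/4·97.811147≈266.949483; next y=-3/10·(-69.164459)+1/2·266.949483≈154.224079
n=6: y≈154.224079, sp=-2, e=sp−y≈-156.224079; I≈-114.797557, D=e−e_prev≈-223.388539; u=2·(-156.224079)+1/4·(-114.797557)+5/4·(-223.388539)≈-620.383221; next y=-3/10·154.224079+1/2·(-620.383221)≈-356.458834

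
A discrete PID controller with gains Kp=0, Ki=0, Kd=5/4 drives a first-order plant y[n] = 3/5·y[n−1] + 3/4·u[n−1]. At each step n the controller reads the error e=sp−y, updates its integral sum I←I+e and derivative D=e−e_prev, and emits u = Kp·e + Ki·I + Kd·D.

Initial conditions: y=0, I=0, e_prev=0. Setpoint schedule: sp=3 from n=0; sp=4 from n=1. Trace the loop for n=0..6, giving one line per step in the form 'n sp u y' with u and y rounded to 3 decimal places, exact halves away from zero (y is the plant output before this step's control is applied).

0 3 3.750 0.000
1 4 -2.266 2.813
2 4 3.530 -0.012
3 4 -3.315 2.641
4 4 4.429 -0.902
5 4 -4.603 2.780
6 4 5.705 -1.784

(exact arithmetic carried between steps; '≈' marks a value shown rounded to 6 d.p. or computed from one; I and e_prev carry over from the previous line; the table rounds u and y to 3 d.p., halves away from zero)
n=0: y=0, sp=3, e=sp−y=3; I=3, D=e−e_prev=3; u=0·3+0·3+5/4·3=3.75; next y=3/5·0+3/4·3.75=2.8125
n=1: y=2.8125, sp=4, e=sp−y=1.1875; I=4.1875, D=e−e_prev=-1.8125; u=0·1.1875+0·4.1875+5/4·(-1.8125)=-2.265625; next y=3/5·2.8125+3/4·(-2.265625)≈-0.011719
n=2: y≈-0.011719, sp=4, e=sp−y≈4.011719; I≈8.199219, D=e−e_prev≈2.824219; u=0·4.011719+0·8.199219+5/4·2.824219≈3.530273; next y=3/5·(-0.011719)+3/4·3.530273≈2.640674
n=3: y≈2.640674, sp=4, e=sp−y≈1.359326; I≈9.558545, D=e−e_prev≈-2.652393; u=0·1.359326+0·9.558545+5/4·(-2.652393)≈-3.315491; next y=3/5·2.640674+3/4·(-3.315491)≈-0.902214
n=4: y≈-0.902214, sp=4, e=sp−y≈4.902214; I≈14.460759, D=e−e_prev≈3.542888; u=0·4.902214+0·14.460759+5/4·3.542888≈4.428609; next y=3/5·(-0.902214)+3/4·4.428609≈2.780129
n=5: y≈2.780129, sp=4, e=sp−y≈1.219871; I≈15.680630, D=e−e_prev≈-3.682343; u=0·1.219871+0·15.680630+5/4·(-3.682343)≈-4.602928; next y=3/5·2.780129+3/4·(-4.602928)≈-1.784119
n=6: y≈-1.784119, sp=4, e=sp−y≈5.784119; I≈21.464749, D=e−e_prev≈4.564248; u=0·5.784119+0·21.464749+5/4·4.564248≈5.705310; next y=3/5·(-1.784119)+3/4·5.705310≈3.208511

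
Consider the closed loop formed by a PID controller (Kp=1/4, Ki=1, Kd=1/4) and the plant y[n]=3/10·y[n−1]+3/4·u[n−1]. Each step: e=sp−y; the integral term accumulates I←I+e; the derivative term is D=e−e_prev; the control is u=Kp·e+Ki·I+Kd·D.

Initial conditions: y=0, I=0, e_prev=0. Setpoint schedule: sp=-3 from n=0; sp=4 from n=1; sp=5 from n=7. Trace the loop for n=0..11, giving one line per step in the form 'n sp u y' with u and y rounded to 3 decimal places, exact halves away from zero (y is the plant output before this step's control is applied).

0 -3 -4.500 0.000
1 4 8.813 -3.375
2 4 0.136 5.597
3 4 6.506 1.781
4 4 2.322 5.414
5 4 4.889 3.365
6 4 3.045 4.676
7 5 5.681 3.687
8 5 3.977 5.367
9 5 5.191 4.593
10 5 4.387 5.271
11 5 4.885 4.872

(exact arithmetic carried between steps; '≈' marks a value shown rounded to 6 d.p. or computed from one; I and e_prev carry over from the previous line; the table rounds u and y to 3 d.p., halves away from zero)
n=0: y=0, sp=-3, e=sp−y=-3; I=-3, D=e−e_prev=-3; u=1/4·(-3)+1·(-3)+1/4·(-3)=-4.5; next y=3/10·0+3/4·(-4.5)=-3.375
n=1: y=-3.375, sp=4, e=sp−y=7.375; I=4.375, D=e−e_prev=10.375; u=1/4·7.375+1·4.375+1/4·10.375=8.8125; next y=3/10·(-3.375)+3/4·8.8125=5.596875
n=2: y=5.596875, sp=4, e=sp−y=-1.596875; I=2.778125, D=e−e_prev=-8.971875; u=1/4·(-1.596875)+1·2.778125+1/4·(-8.971875)≈0.135938; next y=3/10·5.596875+3/4·0.135938≈1.781016
n=3: y≈1.781016, sp=4, e=sp−y≈2.218984; I≈4.997109, D=e−e_prev≈3.815859; u=1/4·2.218984+1·4.997109+1/4·3.815859≈6.505820; next y=3/10·1.781016+3/4·6.505820≈5.413670
n=4: y≈5.413670, sp=4, e=sp−y≈-1.413670; I≈3.583439, D=e−e_prev≈-3.632654; u=1/4·(-1.413670)+1·3.583439+1/4·(-3.632654)≈2.321858; next y=3/10·5.413670+3/4·2.321858≈3.365495
n=5: y≈3.365495, sp=4, e=sp−y≈0.634505; I≈4.217945, D=e−e_prev≈2.048175; u=1/4·0.634505+1·4.217945+1/4·2.048175≈4.888615; next y=3/10·3.365495+3/4·4.888615≈4.676110
n=6: y≈4.676110, sp=4, e=sp−y≈-0.676110; I≈3.541835, D=e−e_prev≈-1.310615; u=1/4·(-0.676110)+1·3.541835+1/4·(-1.310615)≈3.045154; next y=3/10·4.676110+3/4·3.045154≈3.686698
n=7: y≈3.686698, sp=5, e=sp−y≈1.313302; I≈4.855137, D=e−e_prev≈1.989411; u=1/4·1.313302+1·4.855137+1/4·1.989411≈5.680815; next y=3/10·3.686698+3/4·5.680815≈5.366621
n=8: y≈5.366621, sp=5, e=sp−y≈-0.366621; I≈4.488516, D=e−e_prev≈-1.679922; u=1/4·(-0.366621)+1·4.488516+1/4·(-1.679922)≈3.976880; next y=3/10·5.366621+3/4·3.976880≈4.592646
n=9: y≈4.592646, sp=5, e=sp−y≈0.407354; I≈4.895870, D=e−e_prev≈0.773974; u=1/4·0.407354+1·4.895870+1/4·0.773974≈5.191202; next y=3/10·4.592646+3/4·5.191202≈5.271195
n=10: y≈5.271195, sp=5, e=sp−y≈-0.271195; I≈4.624675, D=e−e_prev≈-0.678549; u=1/4·(-0.271195)+1·4.624675+1/4·(-0.678549)≈4.387239; next y=3/10·5.271195+3/4·4.387239≈4.871787
n=11: y≈4.871787, sp=5, e=sp−y≈0.128213; I≈4.752887, D=e−e_prev≈0.399408; u=1/4·0.128213+1·4.752887+1/4·0.399408≈4.884792; next y=3/10·4.871787+3/4·4.884792≈5.125130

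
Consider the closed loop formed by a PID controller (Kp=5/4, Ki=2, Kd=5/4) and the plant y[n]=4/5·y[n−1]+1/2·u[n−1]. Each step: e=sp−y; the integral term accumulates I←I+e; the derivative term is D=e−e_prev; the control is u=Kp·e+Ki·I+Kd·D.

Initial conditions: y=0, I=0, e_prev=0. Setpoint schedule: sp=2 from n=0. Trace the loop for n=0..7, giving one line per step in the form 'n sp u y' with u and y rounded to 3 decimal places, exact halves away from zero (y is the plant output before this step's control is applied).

0 2 9.000 0.000
1 2 -9.750 4.500
2 2 16.863 -1.275
3 2 -22.894 7.411
4 2 35.323 -5.518
5 2 -50.246 13.247
6 2 75.692 -14.525
7 2 -109.353 26.226

(exact arithmetic carried between steps; '≈' marks a value shown rounded to 6 d.p. or computed from one; I and e_prev carry over from the previous line; the table rounds u and y to 3 d.p., halves away from zero)
n=0: y=0, sp=2, e=sp−y=2; I=2, D=e−e_prev=2; u=5/4·2+2·2+5/4·2=9; next y=4/5·0+1/2·9=4.5
n=1: y=4.5, sp=2, e=sp−y=-2.5; I=-0.5, D=e−e_prev=-4.5; u=5/4·(-2.5)+2·(-0.5)+5/4·(-4.5)=-9.75; next y=4/5·4.5+1/2·(-9.75)=-1.275
n=2: y=-1.275, sp=2, e=sp−y=3.275; I=2.775, D=e−e_prev=5.775; u=5/4·3.275+2·2.775+5/4·5.775=16.8625; next y=4/5·(-1.275)+1/2·16.8625=7.41125
n=3: y=7.41125, sp=2, e=sp−y=-5.41125; I=-2.63625, D=e−e_prev=-8.68625; u=5/4·(-5.41125)+2·(-2.63625)+5/4·(-8.68625)=-22.894375; next y=4/5·7.41125+1/2·(-22.894375)≈-5.518188
n=4: y≈-5.518188, sp=2, e=sp−y≈7.518188; I≈4.881938, D=e−e_prev≈12.929438; u=5/4·7.518188+2·4.881938+5/4·12.929438≈35.323406; next y=4/5·(-5.518188)+1/2·35.323406≈13.247153
n=5: y≈13.247153, sp=2, e=sp−y≈-11.247153; I≈-6.365216, D=e−e_prev≈-18.765341; u=5/4·(-11.247153)+2·(-6.365216)+5/4·(-18.765341)≈-50.246048; next y=4/5·13.247153+1/2·(-50.246048)≈-14.525302
n=6: y≈-14.525302, sp=2, e=sp−y≈16.525302; I≈10.160086, D=e−e_prev≈27.772455; u=5/4·16.525302+2·10.160086+5/4·27.772455≈75.692368; next y=4/5·(-14.525302)+1/2·75.692368≈26.225943
n=7: y≈26.225943, sp=2, e=sp−y≈-24.225943; I≈-14.065856, D=e−e_prev≈-40.751244; u=5/4·(-24.225943)+2·(-14.065856)+5/4·(-40.751244)≈-109.353197; next y=4/5·26.225943+1/2·(-109.353197)≈-33.695844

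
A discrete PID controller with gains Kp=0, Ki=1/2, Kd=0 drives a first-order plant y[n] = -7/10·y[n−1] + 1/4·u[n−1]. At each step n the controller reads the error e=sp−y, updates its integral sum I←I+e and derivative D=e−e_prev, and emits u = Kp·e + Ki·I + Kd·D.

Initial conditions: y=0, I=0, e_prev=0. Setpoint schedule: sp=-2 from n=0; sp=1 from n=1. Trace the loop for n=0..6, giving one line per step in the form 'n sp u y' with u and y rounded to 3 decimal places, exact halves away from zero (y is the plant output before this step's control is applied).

(exact arithmetic carried between steps; '≈' marks a value shown rounded to 6 d.p. or computed from one; I and e_prev carry over from the previous line; the table rounds u and y to 3 d.p., halves away from zero)
n=0: y=0, sp=-2, e=sp−y=-2; I=-2, D=e−e_prev=-2; u=0·(-2)+1/2·(-2)+0·(-2)=-1; next y=-7/10·0+1/4·(-1)=-0.25
n=1: y=-0.25, sp=1, e=sp−y=1.25; I=-0.75, D=e−e_prev=3.25; u=0·1.25+1/2·(-0.75)+0·3.25=-0.375; next y=-7/10·(-0.25)+1/4·(-0.375)=0.08125
n=2: y=0.08125, sp=1, e=sp−y=0.91875; I=0.16875, D=e−e_prev=-0.33125; u=0·0.91875+1/2·0.16875+0·(-0.33125)=0.084375; next y=-7/10·0.08125+1/4·0.084375≈-0.035781
n=3: y≈-0.035781, sp=1, e=sp−y≈1.035781; I≈1.204531, D=e−e_prev≈0.117031; u=0·1.035781+1/2·1.204531+0·0.117031≈0.602266; next y=-7/10·(-0.035781)+1/4·0.602266≈0.175613
n=4: y≈0.175613, sp=1, e=sp−y≈0.824387; I≈2.028918, D=e−e_prev≈-0.211395; u=0·0.824387+1/2·2.028918+0·(-0.211395)≈1.014459; next y=-7/10·0.175613+1/4·1.014459≈0.130685
n=5: y≈0.130685, sp=1, e=sp−y≈0.869315; I≈2.898233, D=e−e_prev≈0.044928; u=0·0.869315+1/2·2.898233+0·0.044928≈1.449116; next y=-7/10·0.130685+1/4·1.449116≈0.270799
n=6: y≈0.270799, sp=1, e=sp−y≈0.729201; I≈3.627433, D=e−e_prev≈-0.140114; u=0·0.729201+1/2·3.627433+0·(-0.140114)≈1.813717; next y=-7/10·0.270799+1/4·1.813717≈0.263870

0 -2 -1.000 0.000
1 1 -0.375 -0.250
2 1 0.084 0.081
3 1 0.602 -0.036
4 1 1.014 0.176
5 1 1.449 0.131
6 1 1.814 0.271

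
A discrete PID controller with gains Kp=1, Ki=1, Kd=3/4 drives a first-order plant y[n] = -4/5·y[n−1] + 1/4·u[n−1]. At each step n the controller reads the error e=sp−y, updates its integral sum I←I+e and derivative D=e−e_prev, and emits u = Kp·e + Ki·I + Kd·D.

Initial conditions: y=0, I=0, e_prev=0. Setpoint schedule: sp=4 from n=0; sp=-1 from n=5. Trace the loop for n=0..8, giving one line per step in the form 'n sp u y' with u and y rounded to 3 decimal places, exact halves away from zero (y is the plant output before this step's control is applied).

(exact arithmetic carried between steps; '≈' marks a value shown rounded to 6 d.p. or computed from one; I and e_prev carry over from the previous line; the table rounds u and y to 3 d.p., halves away from zero)
n=0: y=0, sp=4, e=sp−y=4; I=4, D=e−e_prev=4; u=1·4+1·4+3/4·4=11; next y=-4/5·0+1/4·11=2.75
n=1: y=2.75, sp=4, e=sp−y=1.25; I=5.25, D=e−e_prev=-2.75; u=1·1.25+1·5.25+3/4·(-2.75)=4.4375; next y=-4/5·2.75+1/4·4.4375=-1.090625
n=2: y=-1.090625, sp=4, e=sp−y=5.090625; I=10.340625, D=e−e_prev=3.840625; u=1·5.090625+1·10.340625+3/4·3.840625≈18.311719; next y=-4/5·(-1.090625)+1/4·18.311719≈5.450430
n=3: y≈5.450430, sp=4, e=sp−y≈-1.450430; I≈8.890195, D=e−e_prev≈-6.541055; u=1·(-1.450430)+1·8.890195+3/4·(-6.541055)≈2.533975; next y=-4/5·5.450430+1/4·2.533975≈-3.726850
n=4: y≈-3.726850, sp=4, e=sp−y≈7.726850; I≈16.617045, D=e−e_prev≈9.177280; u=1·7.726850+1·16.617045+3/4·9.177280≈31.226855; next y=-4/5·(-3.726850)+1/4·31.226855≈10.788194
n=5: y≈10.788194, sp=-1, e=sp−y≈-11.788194; I≈4.828851, D=e−e_prev≈-19.515044; u=1·(-11.788194)+1·4.828851+3/4·(-19.515044)≈-21.595625; next y=-4/5·10.788194+1/4·(-21.595625)≈-14.029461
n=6: y≈-14.029461, sp=-1, e=sp−y≈13.029461; I≈17.858313, D=e−e_prev≈24.817655; u=1·13.029461+1·17.858313+3/4·24.817655≈49.501016; next y=-4/5·(-14.029461)+1/4·49.501016≈23.598823
n=7: y≈23.598823, sp=-1, e=sp−y≈-24.598823; I≈-6.740510, D=e−e_prev≈-37.628285; u=1·(-24.598823)+1·(-6.740510)+3/4·(-37.628285)≈-59.560547; next y=-4/5·23.598823+1/4·(-59.560547)≈-33.769195
n=8: y≈-33.769195, sp=-1, e=sp−y≈32.769195; I≈26.028685, D=e−e_prev≈57.368018; u=1·32.769195+1·26.028685+3/4·57.368018≈101.823894; next y=-4/5·(-33.769195)+1/4·101.823894≈52.471330

0 4 11.000 0.000
1 4 4.438 2.750
2 4 18.312 -1.091
3 4 2.534 5.450
4 4 31.227 -3.727
5 -1 -21.596 10.788
6 -1 49.501 -14.029
7 -1 -59.561 23.599
8 -1 101.824 -33.769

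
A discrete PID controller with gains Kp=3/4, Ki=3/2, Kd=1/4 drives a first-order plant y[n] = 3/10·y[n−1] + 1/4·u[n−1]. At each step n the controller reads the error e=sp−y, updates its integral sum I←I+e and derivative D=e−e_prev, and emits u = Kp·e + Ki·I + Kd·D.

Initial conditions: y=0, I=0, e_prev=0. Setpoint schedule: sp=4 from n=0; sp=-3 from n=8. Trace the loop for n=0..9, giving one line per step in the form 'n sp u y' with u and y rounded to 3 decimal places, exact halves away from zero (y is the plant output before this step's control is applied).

(exact arithmetic carried between steps; '≈' marks a value shown rounded to 6 d.p. or computed from one; I and e_prev carry over from the previous line; the table rounds u and y to 3 d.p., halves away from zero)
n=0: y=0, sp=4, e=sp−y=4; I=4, D=e−e_prev=4; u=3/4·4+3/2·4+1/4·4=10; next y=3/10·0+1/4·10=2.5
n=1: y=2.5, sp=4, e=sp−y=1.5; I=5.5, D=e−e_prev=-2.5; u=3/4·1.5+3/2·5.5+1/4·(-2.5)=8.75; next y=3/10·2.5+1/4·8.75=2.9375
n=2: y=2.9375, sp=4, e=sp−y=1.0625; I=6.5625, D=e−e_prev=-0.4375; u=3/4·1.0625+3/2·6.5625+1/4·(-0.4375)=10.53125; next y=3/10·2.9375+1/4·10.53125≈3.514063
n=3: y≈3.514063, sp=4, e=sp−y≈0.485938; I≈7.048438, D=e−e_prev≈-0.576563; u=3/4·0.485938+3/2·7.048438+1/4·(-0.576563)≈10.792969; next y=3/10·3.514063+1/4·10.792969≈3.752461
n=4: y≈3.752461, sp=4, e=sp−y≈0.247539; I≈7.295977, D=e−e_prev≈-0.238398; u=3/4·0.247539+3/2·7.295977+1/4·(-0.238398)≈11.070020; next y=3/10·3.752461+1/4·11.070020≈3.893243
n=5: y≈3.893243, sp=4, e=sp−y≈0.106757; I≈7.402733, D=e−e_prev≈-0.140782; u=3/4·0.106757+3/2·7.402733+1/4·(-0.140782)≈11.148972; next y=3/10·3.893243+1/4·11.148972≈3.955216
n=6: y≈3.955216, sp=4, e=sp−y≈0.044784; I≈7.447517, D=e−e_prev≈-0.061973; u=3/4·0.044784+3/2·7.447517+1/4·(-0.061973)≈11.189371; next y=3/10·3.955216+1/4·11.189371≈3.983908
n=7: y≈3.983908, sp=4, e=sp−y≈0.016092; I≈7.463610, D=e−e_prev≈-0.028692; u=3/4·0.016092+3/2·7.463610+1/4·(-0.028692)≈11.200311; next y=3/10·3.983908+1/4·11.200311≈3.995250
n=8: y≈3.995250, sp=-3, e=sp−y≈-6.995250; I≈0.468360, D=e−e_prev≈-7.011343; u=3/4·(-6.995250)+3/2·0.468360+1/4·(-7.011343)≈-6.296733; next y=3/10·3.995250+1/4·(-6.296733)≈-0.375608
n=9: y≈-0.375608, sp=-3, e=sp−y≈-2.624392; I≈-2.156032, D=e−e_prev≈4.370858; u=3/4·(-2.624392)+3/2·(-2.156032)+1/4·4.370858≈-4.109627; next y=3/10·(-0.375608)+1/4·(-4.109627)≈-1.140089

0 4 10.000 0.000
1 4 8.750 2.500
2 4 10.531 2.938
3 4 10.793 3.514
4 4 11.070 3.752
5 4 11.149 3.893
6 4 11.189 3.955
7 4 11.200 3.984
8 -3 -6.297 3.995
9 -3 -4.110 -0.376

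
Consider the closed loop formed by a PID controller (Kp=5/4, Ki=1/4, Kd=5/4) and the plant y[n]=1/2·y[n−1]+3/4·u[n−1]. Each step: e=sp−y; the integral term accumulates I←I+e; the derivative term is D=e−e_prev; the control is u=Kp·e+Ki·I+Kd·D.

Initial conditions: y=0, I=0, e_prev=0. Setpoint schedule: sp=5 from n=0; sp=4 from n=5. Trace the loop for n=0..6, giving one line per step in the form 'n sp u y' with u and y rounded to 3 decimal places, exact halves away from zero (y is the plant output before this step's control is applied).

0 5 13.750 0.000
1 5 -19.609 10.313
2 5 46.577 -9.551
3 5 -83.812 30.157
4 5 173.863 -47.780
5 4 -337.404 106.507
6 4 673.421 -199.800

(exact arithmetic carried between steps; '≈' marks a value shown rounded to 6 d.p. or computed from one; I and e_prev carry over from the previous line; the table rounds u and y to 3 d.p., halves away from zero)
n=0: y=0, sp=5, e=sp−y=5; I=5, D=e−e_prev=5; u=5/4·5+1/4·5+5/4·5=13.75; next y=1/2·0+3/4·13.75=10.3125
n=1: y=10.3125, sp=5, e=sp−y=-5.3125; I=-0.3125, D=e−e_prev=-10.3125; u=5/4·(-5.3125)+1/4·(-0.3125)+5/4·(-10.3125)=-19.609375; next y=1/2·10.3125+3/4·(-19.609375)≈-9.550781
n=2: y≈-9.550781, sp=5, e=sp−y≈14.550781; I≈14.238281, D=e−e_prev≈19.863281; u=5/4·14.550781+1/4·14.238281+5/4·19.863281≈46.577148; next y=1/2·(-9.550781)+3/4·46.577148≈30.157471
n=3: y≈30.157471, sp=5, e=sp−y≈-25.157471; I≈-10.919189, D=e−e_prev≈-39.708252; u=5/4·(-25.157471)+1/4·(-10.919189)+5/4·(-39.708252)≈-83.811951; next y=1/2·30.157471+3/4·(-83.811951)≈-47.780228
n=4: y≈-47.780228, sp=5, e=sp−y≈52.780228; I≈41.861038, D=e−e_prev≈77.937698; u=5/4·52.780228+1/4·41.861038+5/4·77.937698≈173.862667; next y=1/2·(-47.780228)+3/4·173.862667≈106.506886
n=5: y≈106.506886, sp=4, e=sp−y≈-102.506886; I≈-60.645848, D=e−e_prev≈-155.287114; u=5/4·(-102.506886)+1/4·(-60.645848)+5/4·(-155.287114)≈-337.403963; next y=1/2·106.506886+3/4·(-337.403963)≈-199.799529
n=6: y≈-199.799529, sp=4, e=sp−y≈203.799529; I≈143.153681, D=e−e_prev≈306.306415; u=5/4·203.799529+1/4·143.153681+5/4·306.306415≈673.420851; next y=1/2·(-199.799529)+3/4·673.420851≈405.165873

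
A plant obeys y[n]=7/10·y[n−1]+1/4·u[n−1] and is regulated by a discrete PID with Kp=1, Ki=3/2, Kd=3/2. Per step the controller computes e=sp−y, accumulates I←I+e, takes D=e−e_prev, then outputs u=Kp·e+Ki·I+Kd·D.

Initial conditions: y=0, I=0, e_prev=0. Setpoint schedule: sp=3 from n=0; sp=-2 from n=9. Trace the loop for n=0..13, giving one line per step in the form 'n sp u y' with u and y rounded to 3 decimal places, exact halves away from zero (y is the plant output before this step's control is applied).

0 3 12.000 0.000
1 3 0.000 3.000
2 3 8.100 2.100
3 3 2.520 3.495
4 3 5.544 3.077
5 3 2.949 3.540
6 3 4.133 3.215
7 3 3.049 3.284
8 3 3.618 3.061
9 -2 -16.753 3.047
10 -2 3.565 -2.055
11 -2 -10.037 -0.547
12 -2 -0.574 -2.892
13 -2 -5.650 -2.168

(exact arithmetic carried between steps; '≈' marks a value shown rounded to 6 d.p. or computed from one; I and e_prev carry over from the previous line; the table rounds u and y to 3 d.p., halves away from zero)
n=0: y=0, sp=3, e=sp−y=3; I=3, D=e−e_prev=3; u=1·3+3/2·3+3/2·3=12; next y=7/10·0+1/4·12=3
n=1: y=3, sp=3, e=sp−y=0; I=3, D=e−e_prev=-3; u=1·0+3/2·3+3/2·(-3)=0; next y=7/10·3+1/4·0=2.1
n=2: y=2.1, sp=3, e=sp−y=0.9; I=3.9, D=e−e_prev=0.9; u=1·0.9+3/2·3.9+3/2·0.9=8.1; next y=7/10·2.1+1/4·8.1=3.495
n=3: y=3.495, sp=3, e=sp−y=-0.495; I=3.405, D=e−e_prev=-1.395; u=1·(-0.495)+3/2·3.405+3/2·(-1.395)=2.52; next y=7/10·3.495+1/4·2.52=3.0765
n=4: y=3.0765, sp=3, e=sp−y=-0.0765; I=3.3285, D=e−e_prev=0.4185; u=1·(-0.0765)+3/2·3.3285+3/2·0.4185=5.544; next y=7/10·3.0765+1/4·5.544=3.53955
n=5: y=3.53955, sp=3, e=sp−y=-0.53955; I=2.78895, D=e−e_prev=-0.46305; u=1·(-0.53955)+3/2·2.78895+3/2·(-0.46305)=2.9493; next y=7/10·3.53955+1/4·2.9493=3.21501
n=6: y=3.21501, sp=3, e=sp−y=-0.21501; I=2.57394, D=e−e_prev=0.32454; u=1·(-0.21501)+3/2·2.57394+3/2·0.32454=4.13271; next y=7/10·3.21501+1/4·4.13271≈3.283685
n=7: y≈3.283685, sp=3, e=sp−y≈-0.283685; I≈2.290256, D=e−e_prev≈-0.068675; u=1·(-0.283685)+3/2·2.290256+3/2·(-0.068675)≈3.048687; next y=7/10·3.283685+1/4·3.048687≈3.060751
n=8: y≈3.060751, sp=3, e=sp−y≈-0.060751; I≈2.229505, D=e−e_prev≈0.222934; u=1·(-0.060751)+3/2·2.229505+3/2·0.222934≈3.617906; next y=7/10·3.060751+1/4·3.617906≈3.047002
n=9: y≈3.047002, sp=-2, e=sp−y≈-5.047002; I≈-2.817498, D=e−e_prev≈-4.986251; u=1·(-5.047002)+3/2·(-2.817498)+3/2·(-4.986251)≈-16.752626; next y=7/10·3.047002+1/4·(-16.752626)≈-2.055255
n=10: y≈-2.055255, sp=-2, e=sp−y≈0.055255; I≈-2.762243, D=e−e_prev≈5.102257; u=1·0.055255+3/2·(-2.762243)+3/2·5.102257≈3.565276; next y=7/10·(-2.055255)+1/4·3.565276≈-0.547359
n=11: y≈-0.547359, sp=-2, e=sp−y≈-1.452641; I≈-4.214883, D=e−e_prev≈-1.507896; u=1·(-1.452641)+3/2·(-4.214883)+3/2·(-1.507896)≈-10.036809; next y=7/10·(-0.547359)+1/4·(-10.036809)≈-2.892354
n=12: y≈-2.892354, sp=-2, e=sp−y≈0.892354; I≈-3.322530, D=e−e_prev≈2.344994; u=1·0.892354+3/2·(-3.322530)+3/2·2.344994≈-0.573949; next y=7/10·(-2.892354)+1/4·(-0.573949)≈-2.168135
n=13: y≈-2.168135, sp=-2, e=sp−y≈0.168135; I≈-3.154395, D=e−e_prev≈-0.724219; u=1·0.168135+3/2·(-3.154395)+3/2·(-0.724219)≈-5.649786; next y=7/10·(-2.168135)+1/4·(-5.649786)≈-2.930141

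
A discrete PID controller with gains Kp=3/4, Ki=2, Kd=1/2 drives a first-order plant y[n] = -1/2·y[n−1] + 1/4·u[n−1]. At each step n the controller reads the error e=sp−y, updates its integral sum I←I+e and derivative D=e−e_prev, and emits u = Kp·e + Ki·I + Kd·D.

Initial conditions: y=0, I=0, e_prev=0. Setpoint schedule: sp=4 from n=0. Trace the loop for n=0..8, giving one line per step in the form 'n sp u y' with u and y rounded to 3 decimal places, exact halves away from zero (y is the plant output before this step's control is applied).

(exact arithmetic carried between steps; '≈' marks a value shown rounded to 6 d.p. or computed from one; I and e_prev carry over from the previous line; the table rounds u and y to 3 d.p., halves away from zero)
n=0: y=0, sp=4, e=sp−y=4; I=4, D=e−e_prev=4; u=3/4·4+2·4+1/2·4=13; next y=-1/2·0+1/4·13=3.25
n=1: y=3.25, sp=4, e=sp−y=0.75; I=4.75, D=e−e_prev=-3.25; u=3/4·0.75+2·4.75+1/2·(-3.25)=8.4375; next y=-1/2·3.25+1/4·8.4375=0.484375
n=2: y=0.484375, sp=4, e=sp−y=3.515625; I=8.265625, D=e−e_prev=2.765625; u=3/4·3.515625+2·8.265625+1/2·2.765625≈20.550781; next y=-1/2·0.484375+1/4·20.550781≈4.895508
n=3: y≈4.895508, sp=4, e=sp−y≈-0.895508; I≈7.370117, D=e−e_prev≈-4.411133; u=3/4·(-0.895508)+2·7.370117+1/2·(-4.411133)≈11.863037; next y=-1/2·4.895508+1/4·11.863037≈0.518005
n=4: y≈0.518005, sp=4, e=sp−y≈3.481995; I≈10.852112, D=e−e_prev≈4.377502; u=3/4·3.481995+2·10.852112+1/2·4.377502≈26.504471; next y=-1/2·0.518005+1/4·26.504471≈6.367115
n=5: y≈6.367115, sp=4, e=sp−y≈-2.367115; I≈8.484997, D=e−e_prev≈-5.849110; u=3/4·(-2.367115)+2·8.484997+1/2·(-5.849110)≈12.270103; next y=-1/2·6.367115+1/4·12.270103≈-0.116032
n=6: y≈-0.116032, sp=4, e=sp−y≈4.116032; I≈12.601029, D=e−e_prev≈6.483147; u=3/4·4.116032+2·12.601029+1/2·6.483147≈31.530655; next y=-1/2·(-0.116032)+1/4·31.530655≈7.940680
n=7: y≈7.940680, sp=4, e=sp−y≈-3.940680; I≈8.660349, D=e−e_prev≈-8.056712; u=3/4·(-3.940680)+2·8.660349+1/2·(-8.056712)≈10.336833; next y=-1/2·7.940680+1/4·10.336833≈-1.386132
n=8: y≈-1.386132, sp=4, e=sp−y≈5.386132; I≈14.046481, D=e−e_prev≈9.326811; u=3/4·5.386132+2·14.046481+1/2·9.326811≈36.795966; next y=-1/2·(-1.386132)+1/4·36.795966≈9.892057

0 4 13.000 0.000
1 4 8.438 3.250
2 4 20.551 0.484
3 4 11.863 4.896
4 4 26.504 0.518
5 4 12.270 6.367
6 4 31.531 -0.116
7 4 10.337 7.941
8 4 36.796 -1.386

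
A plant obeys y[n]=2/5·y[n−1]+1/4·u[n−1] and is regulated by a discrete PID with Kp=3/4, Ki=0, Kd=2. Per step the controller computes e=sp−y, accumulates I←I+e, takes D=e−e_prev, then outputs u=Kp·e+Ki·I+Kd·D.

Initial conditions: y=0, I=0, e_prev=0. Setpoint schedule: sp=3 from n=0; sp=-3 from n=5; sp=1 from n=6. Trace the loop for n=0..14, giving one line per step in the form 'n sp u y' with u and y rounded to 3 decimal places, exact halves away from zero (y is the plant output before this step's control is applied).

(exact arithmetic carried between steps; '≈' marks a value shown rounded to 6 d.p. or computed from one; I and e_prev carry over from the previous line; the table rounds u and y to 3 d.p., halves away from zero)
n=0: y=0, sp=3, e=sp−y=3; I=3, D=e−e_prev=3; u=3/4·3+0·3+2·3=8.25; next y=2/5·0+1/4·8.25=2.0625
n=1: y=2.0625, sp=3, e=sp−y=0.9375; I=3.9375, D=e−e_prev=-2.0625; u=3/4·0.9375+0·3.9375+2·(-2.0625)=-3.421875; next y=2/5·2.0625+1/4·(-3.421875)≈-0.030469
n=2: y≈-0.030469, sp=3, e=sp−y≈3.030469; I≈6.967969, D=e−e_prev≈2.092969; u=3/4·3.030469+0·6.967969+2·2.092969≈6.458789; next y=2/5·(-0.030469)+1/4·6.458789≈1.602510
n=3: y≈1.602510, sp=3, e=sp−y≈1.397490; I≈8.365459, D=e−e_prev≈-1.632979; u=3/4·1.397490+0·8.365459+2·(-1.632979)≈-2.217839; next y=2/5·1.602510+1/4·(-2.217839)≈0.086544
n=4: y≈0.086544, sp=3, e=sp−y≈2.913456; I≈11.278915, D=e−e_prev≈1.515966; u=3/4·2.913456+0·11.278915+2·1.515966≈5.217023; next y=2/5·0.086544+1/4·5.217023≈1.338873
n=5: y≈1.338873, sp=-3, e=sp−y≈-4.338873; I≈6.940041, D=e−e_prev≈-7.252329; u=3/4·(-4.338873)+0·6.940041+2·(-7.252329)≈-17.758814; next y=2/5·1.338873+1/4·(-17.758814)≈-3.904154
n=6: y≈-3.904154, sp=1, e=sp−y≈4.904154; I≈11.844196, D=e−e_prev≈9.243028; u=3/4·4.904154+0·11.844196+2·9.243028≈22.164171; next y=2/5·(-3.904154)+1/4·22.164171≈3.979381
n=7: y≈3.979381, sp=1, e=sp−y≈-2.979381; I≈8.864815, D=e−e_prev≈-7.883535; u=3/4·(-2.979381)+0·8.864815+2·(-7.883535)≈-18.001606; next y=2/5·3.979381+1/4·(-18.001606)≈-2.908649
n=8: y≈-2.908649, sp=1, e=sp−y≈3.908649; I≈12.773464, D=e−e_prev≈6.888030; u=3/4·3.908649+0·12.773464+2·6.888030≈16.707547; next y=2/5·(-2.908649)+1/4·16.707547≈3.013427
n=9: y≈3.013427, sp=1, e=sp−y≈-2.013427; I≈10.760036, D=e−e_prev≈-5.922076; u=3/4·(-2.013427)+0·10.760036+2·(-5.922076)≈-13.354223; next y=2/5·3.013427+1/4·(-13.354223)≈-2.133185
n=10: y≈-2.133185, sp=1, e=sp−y≈3.133185; I≈13.893221, D=e−e_prev≈5.146612; u=3/4·3.133185+0·13.893221+2·5.146612≈12.643113; next y=2/5·(-2.133185)+1/4·12.643113≈2.307504
n=11: y≈2.307504, sp=1, e=sp−y≈-1.307504; I≈12.585717, D=e−e_prev≈-4.440689; u=3/4·(-1.307504)+0·12.585717+2·(-4.440689)≈-9.862006; next y=2/5·2.307504+1/4·(-9.862006)≈-1.542500
n=12: y≈-1.542500, sp=1, e=sp−y≈2.542500; I≈15.128217, D=e−e_prev≈3.850004; u=3/4·2.542500+0·15.128217+2·3.850004≈9.606883; next y=2/5·(-1.542500)+1/4·9.606883≈1.784721
n=13: y≈1.784721, sp=1, e=sp−y≈-0.784721; I≈14.343496, D=e−e_prev≈-3.327221; u=3/4·(-0.784721)+0·14.343496+2·(-3.327221)≈-7.242982; next y=2/5·1.784721+1/4·(-7.242982)≈-1.096857
n=14: y≈-1.096857, sp=1, e=sp−y≈2.096857; I≈16.440353, D=e−e_prev≈2.881578; u=3/4·2.096857+0·16.440353+2·2.881578≈7.335799; next y=2/5·(-1.096857)+1/4·7.335799≈1.395207

0 3 8.250 0.000
1 3 -3.422 2.063
2 3 6.459 -0.030
3 3 -2.218 1.603
4 3 5.217 0.087
5 -3 -17.759 1.339
6 1 22.164 -3.904
7 1 -18.002 3.979
8 1 16.708 -2.909
9 1 -13.354 3.013
10 1 12.643 -2.133
11 1 -9.862 2.308
12 1 9.607 -1.542
13 1 -7.243 1.785
14 1 7.336 -1.097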